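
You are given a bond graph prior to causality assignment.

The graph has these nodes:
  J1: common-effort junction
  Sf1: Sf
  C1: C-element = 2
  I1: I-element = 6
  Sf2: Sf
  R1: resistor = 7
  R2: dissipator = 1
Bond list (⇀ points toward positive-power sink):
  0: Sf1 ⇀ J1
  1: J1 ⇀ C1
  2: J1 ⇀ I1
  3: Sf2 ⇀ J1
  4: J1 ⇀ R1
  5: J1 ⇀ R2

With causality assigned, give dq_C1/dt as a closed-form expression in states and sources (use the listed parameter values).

dq_C1/dt = F_Sf1 + F_Sf2 - p_I1/6 - 4*q_C1/7

b0 →Sf1  (Sf1 fixes flow; stroke at Sf1)
b3 →Sf2  (Sf2: flow source, stroke at near end)
b1 →J1  (C1: C, integral causality)
b2 →I1  (J1 effort already set via bond 1)
b4 →R1  (J1: bond 1 brought effort, rest push out)
b5 →R2  (common-e at J1 fixed by 1)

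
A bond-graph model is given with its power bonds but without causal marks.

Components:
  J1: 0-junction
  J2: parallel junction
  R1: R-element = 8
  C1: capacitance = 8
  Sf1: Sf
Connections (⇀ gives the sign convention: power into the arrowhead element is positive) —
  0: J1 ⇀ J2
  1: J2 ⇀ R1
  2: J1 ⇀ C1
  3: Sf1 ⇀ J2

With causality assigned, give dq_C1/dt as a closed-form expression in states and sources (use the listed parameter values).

dq_C1/dt = F_Sf1 - q_C1/64

β3 stroke→Sf1  (Sf1: flow source, stroke at near end)
β2 stroke→J1  (prefer integral on C1)
β0 stroke→J2  (J1: bond 2 brought effort, rest push out)
β1 stroke→R1  (J2: bond 0 brought effort, rest push out)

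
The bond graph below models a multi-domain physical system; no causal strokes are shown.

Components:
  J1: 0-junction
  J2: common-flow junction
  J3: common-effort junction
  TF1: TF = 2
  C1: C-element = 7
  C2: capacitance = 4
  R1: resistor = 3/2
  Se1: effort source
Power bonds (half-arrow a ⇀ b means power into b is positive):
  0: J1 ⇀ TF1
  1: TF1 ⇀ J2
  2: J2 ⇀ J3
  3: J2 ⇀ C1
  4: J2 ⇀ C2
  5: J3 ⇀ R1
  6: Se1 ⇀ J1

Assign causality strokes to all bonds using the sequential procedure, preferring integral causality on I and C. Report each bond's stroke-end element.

bond 6 stroke→J1  (Se1: effort source, stroke at far end)
bond 0 stroke→TF1  (J1: bond 6 brought effort, rest push out)
bond 1 stroke→J2  (TF TF1: opposite of bond 0)
bond 3 stroke→J2  (prefer integral on C1)
bond 4 stroke→J2  (C2 outputs effort q/C2)
bond 2 stroke→J3  (only one flow-in slot at J2)
bond 5 stroke→R1  (J3 effort already set via bond 2)

#0 →TF1
#1 →J2
#2 →J3
#3 →J2
#4 →J2
#5 →R1
#6 →J1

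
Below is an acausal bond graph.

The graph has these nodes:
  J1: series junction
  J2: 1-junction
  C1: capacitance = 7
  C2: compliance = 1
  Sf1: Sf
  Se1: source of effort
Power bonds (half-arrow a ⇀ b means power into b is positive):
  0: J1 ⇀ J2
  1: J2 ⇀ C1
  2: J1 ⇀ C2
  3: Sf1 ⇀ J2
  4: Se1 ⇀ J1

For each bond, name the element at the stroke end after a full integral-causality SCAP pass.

#0 stroke at J2
#1 stroke at J2
#2 stroke at J1
#3 stroke at Sf1
#4 stroke at J1

bond 3 stroke at Sf1  (Sf1 (Sf) sets flow on bond)
bond 4 stroke at J1  (Se1 fixes effort; stroke away)
bond 0 stroke at J2  (J2 flow already set via bond 3)
bond 1 stroke at J2  (1-jn J2 has f-setter on 3)
bond 2 stroke at J1  (J1 flow already set via bond 0)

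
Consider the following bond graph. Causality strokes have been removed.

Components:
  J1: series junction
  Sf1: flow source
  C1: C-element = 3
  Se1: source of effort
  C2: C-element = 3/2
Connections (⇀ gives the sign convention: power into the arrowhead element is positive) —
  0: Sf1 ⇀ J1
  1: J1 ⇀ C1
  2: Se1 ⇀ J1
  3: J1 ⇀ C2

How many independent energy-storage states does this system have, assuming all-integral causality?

bond 0 stroke at Sf1  (source Sf1 imposes f)
bond 2 stroke at J1  (Se1: effort source, stroke at far end)
bond 1 stroke at J1  (J1 flow already set via bond 0)
bond 3 stroke at J1  (J1: bond 0 brought flow, rest push out)

2  (C1, C2 all integral)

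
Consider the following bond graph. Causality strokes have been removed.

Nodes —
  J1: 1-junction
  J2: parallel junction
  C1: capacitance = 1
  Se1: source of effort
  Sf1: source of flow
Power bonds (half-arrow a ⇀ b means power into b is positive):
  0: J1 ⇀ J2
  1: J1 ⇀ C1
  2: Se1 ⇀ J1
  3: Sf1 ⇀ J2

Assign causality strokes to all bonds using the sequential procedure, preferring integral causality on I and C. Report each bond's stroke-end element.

b0 stroke→J2
b1 stroke→J1
b2 stroke→J1
b3 stroke→Sf1

#2 stroke→J1  (Se1: effort source, stroke at far end)
#3 stroke→Sf1  (Sf1: flow source, stroke at near end)
#0 stroke→J2  (only one effort-in slot at J2)
#1 stroke→J1  (J1: bond 0 brought flow, rest push out)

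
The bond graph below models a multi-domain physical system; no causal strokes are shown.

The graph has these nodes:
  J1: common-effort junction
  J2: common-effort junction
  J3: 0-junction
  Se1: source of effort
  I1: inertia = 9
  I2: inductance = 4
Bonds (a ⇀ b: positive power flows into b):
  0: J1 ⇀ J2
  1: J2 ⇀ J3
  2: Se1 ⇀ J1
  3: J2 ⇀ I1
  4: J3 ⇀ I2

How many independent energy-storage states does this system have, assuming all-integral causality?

β2 →J1  (Se1 (Se) sets effort on bond)
β0 →J2  (J1 effort already set via bond 2)
β1 →J3  (common-e at J2 fixed by 0)
β3 →I1  (J2: bond 0 brought effort, rest push out)
β4 →I2  (J3 effort already set via bond 1)

2  (I1, I2 all integral)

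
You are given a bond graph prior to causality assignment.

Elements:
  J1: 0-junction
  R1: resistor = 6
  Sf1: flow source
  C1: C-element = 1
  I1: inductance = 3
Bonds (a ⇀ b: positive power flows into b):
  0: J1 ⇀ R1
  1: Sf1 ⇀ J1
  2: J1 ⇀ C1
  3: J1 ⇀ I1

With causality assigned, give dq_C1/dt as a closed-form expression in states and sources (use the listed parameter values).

β1 stroke→Sf1  (Sf1 (Sf) sets flow on bond)
β2 stroke→J1  (C1 outputs effort q/C1)
β0 stroke→R1  (0-jn J1 has e-setter on 2)
β3 stroke→I1  (0-jn J1 has e-setter on 2)

dq_C1/dt = F_Sf1 - p_I1/3 - q_C1/6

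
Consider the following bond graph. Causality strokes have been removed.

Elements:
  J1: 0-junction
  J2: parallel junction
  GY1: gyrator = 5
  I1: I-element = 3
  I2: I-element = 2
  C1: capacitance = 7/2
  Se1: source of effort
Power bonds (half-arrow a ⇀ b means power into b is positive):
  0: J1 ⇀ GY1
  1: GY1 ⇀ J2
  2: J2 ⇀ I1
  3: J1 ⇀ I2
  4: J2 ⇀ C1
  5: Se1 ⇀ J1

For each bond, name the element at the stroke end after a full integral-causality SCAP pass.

#0 stroke at GY1
#1 stroke at GY1
#2 stroke at I1
#3 stroke at I2
#4 stroke at J2
#5 stroke at J1

bond 5 |J1  (source Se1 imposes e)
bond 0 |GY1  (common-e at J1 fixed by 5)
bond 3 |I2  (J1 effort already set via bond 5)
bond 1 |GY1  (GY1 both-in/both-out from 0)
bond 2 |I1  (I1 outputs flow p/I1)
bond 4 |J2  (closing 0-jn rule on J2)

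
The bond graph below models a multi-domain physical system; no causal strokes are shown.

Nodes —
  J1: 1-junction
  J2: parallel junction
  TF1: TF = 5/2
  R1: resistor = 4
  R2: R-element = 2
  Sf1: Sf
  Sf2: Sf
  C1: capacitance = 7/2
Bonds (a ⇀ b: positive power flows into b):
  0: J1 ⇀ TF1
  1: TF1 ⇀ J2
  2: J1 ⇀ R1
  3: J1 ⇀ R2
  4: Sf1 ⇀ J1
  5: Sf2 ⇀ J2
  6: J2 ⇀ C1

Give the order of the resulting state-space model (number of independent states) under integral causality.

1  (C1 all integral)

β4 →Sf1  (Sf1 (Sf) sets flow on bond)
β5 →Sf2  (source Sf2 imposes f)
β0 →J1  (J1 flow already set via bond 4)
β2 →J1  (1-jn J1 has f-setter on 4)
β3 →J1  (1-jn J1 has f-setter on 4)
β1 →TF1  (TF1: transformer flips bond 0)
β6 →J2  (closing 0-jn rule on J2)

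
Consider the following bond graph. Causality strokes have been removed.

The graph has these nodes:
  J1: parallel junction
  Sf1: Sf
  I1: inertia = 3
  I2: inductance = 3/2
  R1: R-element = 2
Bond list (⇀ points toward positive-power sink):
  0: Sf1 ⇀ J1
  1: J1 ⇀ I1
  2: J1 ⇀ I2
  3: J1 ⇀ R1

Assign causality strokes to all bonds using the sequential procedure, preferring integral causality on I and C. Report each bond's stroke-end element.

β0 stroke at Sf1  (Sf1 fixes flow; stroke at Sf1)
β1 stroke at I1  (I1: I, integral causality)
β2 stroke at I2  (I2 integral (f out))
β3 stroke at J1  (J1: last free bond brings effort in)

#0 stroke→Sf1
#1 stroke→I1
#2 stroke→I2
#3 stroke→J1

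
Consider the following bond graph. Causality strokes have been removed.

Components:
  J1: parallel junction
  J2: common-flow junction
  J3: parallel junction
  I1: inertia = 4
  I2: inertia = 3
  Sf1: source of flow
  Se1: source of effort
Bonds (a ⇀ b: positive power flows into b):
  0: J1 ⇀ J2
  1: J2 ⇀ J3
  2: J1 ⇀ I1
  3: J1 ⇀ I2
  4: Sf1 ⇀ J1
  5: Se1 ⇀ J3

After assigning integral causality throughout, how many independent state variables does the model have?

bond 4 stroke→Sf1  (source Sf1 imposes f)
bond 5 stroke→J3  (source Se1 imposes e)
bond 1 stroke→J2  (common-e at J3 fixed by 5)
bond 0 stroke→J1  (J2: last free bond brings flow in)
bond 2 stroke→I1  (J1 effort already set via bond 0)
bond 3 stroke→I2  (J1: bond 0 brought effort, rest push out)

2  (I1, I2 all integral)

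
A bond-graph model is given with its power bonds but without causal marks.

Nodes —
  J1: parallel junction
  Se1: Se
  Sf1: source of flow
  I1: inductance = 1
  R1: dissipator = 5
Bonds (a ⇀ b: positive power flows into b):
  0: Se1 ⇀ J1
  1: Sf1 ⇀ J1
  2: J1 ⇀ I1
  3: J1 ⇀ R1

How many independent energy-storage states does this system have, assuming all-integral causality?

β0 |J1  (Se1: effort source, stroke at far end)
β1 |Sf1  (Sf1: flow source, stroke at near end)
β2 |I1  (J1: bond 0 brought effort, rest push out)
β3 |R1  (J1 effort already set via bond 0)

1  (I1 all integral)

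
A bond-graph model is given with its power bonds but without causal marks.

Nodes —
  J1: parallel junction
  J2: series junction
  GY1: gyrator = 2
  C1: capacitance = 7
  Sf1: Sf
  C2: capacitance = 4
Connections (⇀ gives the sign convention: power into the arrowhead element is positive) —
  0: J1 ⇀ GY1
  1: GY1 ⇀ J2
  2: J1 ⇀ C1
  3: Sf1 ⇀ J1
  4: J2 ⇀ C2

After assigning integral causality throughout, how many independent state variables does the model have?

bond 3 |Sf1  (Sf1 fixes flow; stroke at Sf1)
bond 2 |J1  (C1 outputs effort q/C1)
bond 0 |GY1  (J1 effort already set via bond 2)
bond 1 |GY1  (GY1: gyrator matches bond 0)
bond 4 |J2  (J2 flow already set via bond 1)

2  (C1, C2 all integral)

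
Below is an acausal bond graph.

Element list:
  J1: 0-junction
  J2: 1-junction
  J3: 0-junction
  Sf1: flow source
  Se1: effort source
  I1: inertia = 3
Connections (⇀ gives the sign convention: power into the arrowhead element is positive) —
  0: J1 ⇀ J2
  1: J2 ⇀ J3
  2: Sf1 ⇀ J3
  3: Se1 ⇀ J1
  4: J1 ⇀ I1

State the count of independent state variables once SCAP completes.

1  (I1 all integral)

bond 2 stroke at Sf1  (Sf1: flow source, stroke at near end)
bond 3 stroke at J1  (source Se1 imposes e)
bond 0 stroke at J2  (common-e at J1 fixed by 3)
bond 4 stroke at I1  (J1 effort already set via bond 3)
bond 1 stroke at J3  (only one flow-in slot at J2)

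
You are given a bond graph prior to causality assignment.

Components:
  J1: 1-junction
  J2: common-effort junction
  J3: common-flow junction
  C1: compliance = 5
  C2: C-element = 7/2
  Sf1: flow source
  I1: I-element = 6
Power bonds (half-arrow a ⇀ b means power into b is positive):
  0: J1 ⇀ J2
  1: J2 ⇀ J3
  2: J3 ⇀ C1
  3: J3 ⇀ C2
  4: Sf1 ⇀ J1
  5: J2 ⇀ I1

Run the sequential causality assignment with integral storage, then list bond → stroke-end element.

#4 →Sf1  (Sf1 fixes flow; stroke at Sf1)
#0 →J1  (common-f at J1 fixed by 4)
#2 →J3  (prefer integral on C1)
#3 →J3  (C2 outputs effort q/C2)
#1 →J2  (closing 1-jn rule on J3)
#5 →I1  (0-jn J2 has e-setter on 1)

β0 stroke→J1
β1 stroke→J2
β2 stroke→J3
β3 stroke→J3
β4 stroke→Sf1
β5 stroke→I1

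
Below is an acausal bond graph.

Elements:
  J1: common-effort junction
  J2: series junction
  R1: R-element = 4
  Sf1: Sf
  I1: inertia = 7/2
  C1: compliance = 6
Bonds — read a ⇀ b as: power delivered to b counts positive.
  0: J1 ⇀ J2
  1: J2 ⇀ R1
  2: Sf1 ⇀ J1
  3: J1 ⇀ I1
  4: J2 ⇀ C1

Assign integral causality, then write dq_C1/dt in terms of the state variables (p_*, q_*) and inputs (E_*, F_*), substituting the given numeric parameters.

dq_C1/dt = F_Sf1 - 2*p_I1/7

β2 →Sf1  (Sf1: flow source, stroke at near end)
β3 →I1  (I1 integral (f out))
β0 →J1  (J1: last free bond brings effort in)
β1 →J2  (1-jn J2 has f-setter on 0)
β4 →J2  (J2: bond 0 brought flow, rest push out)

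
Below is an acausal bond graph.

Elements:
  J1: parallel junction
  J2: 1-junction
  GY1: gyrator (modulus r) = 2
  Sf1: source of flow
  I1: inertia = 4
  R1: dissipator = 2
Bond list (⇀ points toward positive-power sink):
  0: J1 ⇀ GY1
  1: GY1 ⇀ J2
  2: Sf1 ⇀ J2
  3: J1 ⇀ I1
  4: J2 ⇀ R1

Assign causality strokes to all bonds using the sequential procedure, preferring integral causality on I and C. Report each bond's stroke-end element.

#0 →J1
#1 →J2
#2 →Sf1
#3 →I1
#4 →J2

b2 |Sf1  (Sf1 (Sf) sets flow on bond)
b1 |J2  (J2 flow already set via bond 2)
b4 |J2  (1-jn J2 has f-setter on 2)
b0 |J1  (GY GY1: same side as bond 1)
b3 |I1  (0-jn J1 has e-setter on 0)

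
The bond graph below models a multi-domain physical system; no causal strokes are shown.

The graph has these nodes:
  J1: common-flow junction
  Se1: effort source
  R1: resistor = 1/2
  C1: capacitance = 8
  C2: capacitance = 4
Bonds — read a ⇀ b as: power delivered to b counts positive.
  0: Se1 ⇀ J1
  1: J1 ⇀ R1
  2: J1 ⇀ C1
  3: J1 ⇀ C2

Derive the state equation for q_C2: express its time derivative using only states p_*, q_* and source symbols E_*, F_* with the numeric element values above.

dq_C2/dt = 2*E_Se1 - q_C1/4 - q_C2/2

#0 |J1  (Se1: effort source, stroke at far end)
#2 |J1  (C1 integral (e out))
#3 |J1  (C2 integral (e out))
#1 |R1  (J1 needs exactly one f-in)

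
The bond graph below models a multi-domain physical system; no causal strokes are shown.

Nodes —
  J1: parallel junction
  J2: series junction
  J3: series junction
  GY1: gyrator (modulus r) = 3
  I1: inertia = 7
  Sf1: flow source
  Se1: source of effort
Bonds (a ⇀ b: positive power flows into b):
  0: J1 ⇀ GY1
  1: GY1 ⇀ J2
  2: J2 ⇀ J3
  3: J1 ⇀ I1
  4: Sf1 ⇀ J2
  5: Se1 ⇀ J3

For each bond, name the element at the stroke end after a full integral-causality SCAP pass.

bond 0 |J1
bond 1 |J2
bond 2 |J2
bond 3 |I1
bond 4 |Sf1
bond 5 |J3

bond 4 →Sf1  (Sf1 fixes flow; stroke at Sf1)
bond 5 →J3  (Se1 (Se) sets effort on bond)
bond 1 →J2  (J2: bond 4 brought flow, rest push out)
bond 2 →J2  (J2: bond 4 brought flow, rest push out)
bond 0 →J1  (GY1: gyrator matches bond 1)
bond 3 →I1  (common-e at J1 fixed by 0)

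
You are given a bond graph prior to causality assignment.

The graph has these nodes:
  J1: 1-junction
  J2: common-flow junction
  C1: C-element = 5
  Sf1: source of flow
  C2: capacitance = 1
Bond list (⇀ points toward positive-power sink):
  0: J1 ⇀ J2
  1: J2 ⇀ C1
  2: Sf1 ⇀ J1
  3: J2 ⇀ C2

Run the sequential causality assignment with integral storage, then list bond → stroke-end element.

b0 →J1
b1 →J2
b2 →Sf1
b3 →J2

bond 2 stroke at Sf1  (Sf1 fixes flow; stroke at Sf1)
bond 0 stroke at J1  (common-f at J1 fixed by 2)
bond 1 stroke at J2  (J2 flow already set via bond 0)
bond 3 stroke at J2  (J2: bond 0 brought flow, rest push out)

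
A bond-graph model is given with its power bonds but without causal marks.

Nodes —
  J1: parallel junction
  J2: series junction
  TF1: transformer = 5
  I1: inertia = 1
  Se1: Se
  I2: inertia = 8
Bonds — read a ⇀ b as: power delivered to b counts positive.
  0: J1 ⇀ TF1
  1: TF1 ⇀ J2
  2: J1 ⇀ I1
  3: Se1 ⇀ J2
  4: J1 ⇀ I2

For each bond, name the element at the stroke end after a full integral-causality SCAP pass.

β3 →J2  (source Se1 imposes e)
β1 →TF1  (J2 needs exactly one f-in)
β0 →J1  (through TF1, causality passes straight; one stroke at TF1)
β2 →I1  (J1: bond 0 brought effort, rest push out)
β4 →I2  (0-jn J1 has e-setter on 0)

b0 stroke at J1
b1 stroke at TF1
b2 stroke at I1
b3 stroke at J2
b4 stroke at I2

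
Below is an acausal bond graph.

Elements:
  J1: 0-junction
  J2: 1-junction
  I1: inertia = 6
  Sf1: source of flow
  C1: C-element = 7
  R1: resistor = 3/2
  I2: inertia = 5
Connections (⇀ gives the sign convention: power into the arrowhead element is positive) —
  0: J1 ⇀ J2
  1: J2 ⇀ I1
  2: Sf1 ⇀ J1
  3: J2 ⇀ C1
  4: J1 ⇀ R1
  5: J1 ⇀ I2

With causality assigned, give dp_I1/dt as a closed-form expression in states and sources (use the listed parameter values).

dp_I1/dt = 3*F_Sf1/2 - p_I1/4 - 3*p_I2/10 - q_C1/7

bond 2 →Sf1  (Sf1 fixes flow; stroke at Sf1)
bond 1 →I1  (I1 outputs flow p/I1)
bond 0 →J2  (common-f at J2 fixed by 1)
bond 3 →J2  (J2: bond 1 brought flow, rest push out)
bond 5 →I2  (prefer integral on I2)
bond 4 →J1  (only one effort-in slot at J1)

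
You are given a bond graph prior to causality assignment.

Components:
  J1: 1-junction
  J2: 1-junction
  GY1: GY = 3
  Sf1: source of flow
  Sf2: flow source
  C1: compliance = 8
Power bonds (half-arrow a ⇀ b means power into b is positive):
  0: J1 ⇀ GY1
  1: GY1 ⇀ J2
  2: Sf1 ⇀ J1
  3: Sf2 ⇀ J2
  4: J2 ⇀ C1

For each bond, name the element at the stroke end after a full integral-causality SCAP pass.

β2 |Sf1  (Sf1 fixes flow; stroke at Sf1)
β3 |Sf2  (Sf2 (Sf) sets flow on bond)
β0 |J1  (J1 flow already set via bond 2)
β1 |J2  (J2 flow already set via bond 3)
β4 |J2  (J2: bond 3 brought flow, rest push out)

b0 stroke at J1
b1 stroke at J2
b2 stroke at Sf1
b3 stroke at Sf2
b4 stroke at J2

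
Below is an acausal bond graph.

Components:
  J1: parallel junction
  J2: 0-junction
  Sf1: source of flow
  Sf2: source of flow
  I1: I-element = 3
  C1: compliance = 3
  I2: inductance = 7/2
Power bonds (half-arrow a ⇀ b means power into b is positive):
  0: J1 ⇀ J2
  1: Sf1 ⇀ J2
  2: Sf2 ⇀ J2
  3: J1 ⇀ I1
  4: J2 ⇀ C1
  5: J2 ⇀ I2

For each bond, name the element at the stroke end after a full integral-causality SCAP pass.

b1 →Sf1  (Sf1 (Sf) sets flow on bond)
b2 →Sf2  (Sf2 fixes flow; stroke at Sf2)
b3 →I1  (I1 outputs flow p/I1)
b0 →J1  (closing 0-jn rule on J1)
b4 →J2  (C1 outputs effort q/C1)
b5 →I2  (J2 effort already set via bond 4)

bond 0 →J1
bond 1 →Sf1
bond 2 →Sf2
bond 3 →I1
bond 4 →J2
bond 5 →I2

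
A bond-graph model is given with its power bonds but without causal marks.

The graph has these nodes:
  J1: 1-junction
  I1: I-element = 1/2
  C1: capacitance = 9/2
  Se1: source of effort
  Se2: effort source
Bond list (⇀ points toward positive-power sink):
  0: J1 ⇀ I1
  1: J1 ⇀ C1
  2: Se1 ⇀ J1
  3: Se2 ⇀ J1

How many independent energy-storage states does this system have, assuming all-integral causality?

2  (C1, I1 all integral)

b2 |J1  (Se1: effort source, stroke at far end)
b3 |J1  (source Se2 imposes e)
b0 |I1  (prefer integral on I1)
b1 |J1  (1-jn J1 has f-setter on 0)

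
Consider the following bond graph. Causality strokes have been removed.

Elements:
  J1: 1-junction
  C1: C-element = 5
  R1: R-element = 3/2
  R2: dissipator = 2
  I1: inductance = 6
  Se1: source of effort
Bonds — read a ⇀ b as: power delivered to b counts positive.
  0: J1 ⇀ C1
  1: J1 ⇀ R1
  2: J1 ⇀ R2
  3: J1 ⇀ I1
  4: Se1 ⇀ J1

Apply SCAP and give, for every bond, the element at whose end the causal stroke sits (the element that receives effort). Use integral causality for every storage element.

b4 stroke at J1  (Se1: effort source, stroke at far end)
b0 stroke at J1  (prefer integral on C1)
b3 stroke at I1  (I1 integral (f out))
b1 stroke at J1  (J1 flow already set via bond 3)
b2 stroke at J1  (J1: bond 3 brought flow, rest push out)

b0 stroke at J1
b1 stroke at J1
b2 stroke at J1
b3 stroke at I1
b4 stroke at J1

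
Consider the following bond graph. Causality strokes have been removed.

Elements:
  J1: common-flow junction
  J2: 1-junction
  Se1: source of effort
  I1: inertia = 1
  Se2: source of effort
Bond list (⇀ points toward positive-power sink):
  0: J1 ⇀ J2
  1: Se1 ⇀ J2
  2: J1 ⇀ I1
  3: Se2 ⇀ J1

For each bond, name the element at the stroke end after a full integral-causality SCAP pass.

β1 |J2  (Se1: effort source, stroke at far end)
β3 |J1  (source Se2 imposes e)
β0 |J1  (closing 1-jn rule on J2)
β2 |I1  (only one flow-in slot at J1)

bond 0 →J1
bond 1 →J2
bond 2 →I1
bond 3 →J1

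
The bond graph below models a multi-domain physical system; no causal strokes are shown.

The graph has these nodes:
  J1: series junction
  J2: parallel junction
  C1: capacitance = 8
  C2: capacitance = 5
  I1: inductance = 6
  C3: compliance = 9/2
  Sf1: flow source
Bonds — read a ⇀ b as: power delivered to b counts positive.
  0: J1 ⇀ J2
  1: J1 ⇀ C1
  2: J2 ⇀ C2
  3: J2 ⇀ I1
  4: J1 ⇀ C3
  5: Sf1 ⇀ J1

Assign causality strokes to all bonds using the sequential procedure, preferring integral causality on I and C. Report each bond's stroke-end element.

bond 5 →Sf1  (Sf1 fixes flow; stroke at Sf1)
bond 0 →J1  (1-jn J1 has f-setter on 5)
bond 1 →J1  (J1: bond 5 brought flow, rest push out)
bond 4 →J1  (1-jn J1 has f-setter on 5)
bond 2 →J2  (C2 integral (e out))
bond 3 →I1  (common-e at J2 fixed by 2)

β0 stroke at J1
β1 stroke at J1
β2 stroke at J2
β3 stroke at I1
β4 stroke at J1
β5 stroke at Sf1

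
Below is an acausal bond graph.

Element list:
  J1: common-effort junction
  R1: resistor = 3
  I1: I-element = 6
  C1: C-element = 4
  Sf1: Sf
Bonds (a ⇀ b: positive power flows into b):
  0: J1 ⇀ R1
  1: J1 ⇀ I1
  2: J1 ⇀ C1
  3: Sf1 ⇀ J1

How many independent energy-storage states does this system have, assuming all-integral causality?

β3 |Sf1  (Sf1: flow source, stroke at near end)
β1 |I1  (prefer integral on I1)
β2 |J1  (C1 integral (e out))
β0 |R1  (common-e at J1 fixed by 2)

2  (C1, I1 all integral)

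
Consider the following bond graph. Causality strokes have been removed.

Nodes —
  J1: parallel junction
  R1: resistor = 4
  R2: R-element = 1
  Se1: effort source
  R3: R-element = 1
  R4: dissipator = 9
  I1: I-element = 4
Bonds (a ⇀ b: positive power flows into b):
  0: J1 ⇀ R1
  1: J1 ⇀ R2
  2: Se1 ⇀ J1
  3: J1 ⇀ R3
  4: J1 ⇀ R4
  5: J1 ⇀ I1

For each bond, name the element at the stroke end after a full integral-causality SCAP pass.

β0 stroke→R1
β1 stroke→R2
β2 stroke→J1
β3 stroke→R3
β4 stroke→R4
β5 stroke→I1

β2 |J1  (source Se1 imposes e)
β0 |R1  (common-e at J1 fixed by 2)
β1 |R2  (0-jn J1 has e-setter on 2)
β3 |R3  (0-jn J1 has e-setter on 2)
β4 |R4  (common-e at J1 fixed by 2)
β5 |I1  (common-e at J1 fixed by 2)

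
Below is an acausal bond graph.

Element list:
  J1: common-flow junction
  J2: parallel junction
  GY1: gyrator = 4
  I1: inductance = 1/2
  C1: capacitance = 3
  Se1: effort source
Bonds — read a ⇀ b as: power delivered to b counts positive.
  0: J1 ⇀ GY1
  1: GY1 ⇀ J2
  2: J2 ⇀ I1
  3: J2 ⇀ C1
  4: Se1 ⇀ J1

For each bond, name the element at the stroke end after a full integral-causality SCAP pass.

b4 |J1  (Se1: effort source, stroke at far end)
b0 |GY1  (closing 1-jn rule on J1)
b1 |GY1  (through GY1, causality inverts; strokes same side of GY1)
b2 |I1  (I1: I, integral causality)
b3 |J2  (J2 needs exactly one e-in)

β0 |GY1
β1 |GY1
β2 |I1
β3 |J2
β4 |J1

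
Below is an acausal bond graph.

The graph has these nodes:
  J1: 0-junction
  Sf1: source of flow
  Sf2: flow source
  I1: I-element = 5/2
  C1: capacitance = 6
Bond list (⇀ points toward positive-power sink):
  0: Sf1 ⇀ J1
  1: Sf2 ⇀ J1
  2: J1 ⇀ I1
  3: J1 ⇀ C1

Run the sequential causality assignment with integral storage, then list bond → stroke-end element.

b0 stroke→Sf1
b1 stroke→Sf2
b2 stroke→I1
b3 stroke→J1

b0 →Sf1  (Sf1 fixes flow; stroke at Sf1)
b1 →Sf2  (Sf2: flow source, stroke at near end)
b2 →I1  (I1 integral (f out))
b3 →J1  (J1 needs exactly one e-in)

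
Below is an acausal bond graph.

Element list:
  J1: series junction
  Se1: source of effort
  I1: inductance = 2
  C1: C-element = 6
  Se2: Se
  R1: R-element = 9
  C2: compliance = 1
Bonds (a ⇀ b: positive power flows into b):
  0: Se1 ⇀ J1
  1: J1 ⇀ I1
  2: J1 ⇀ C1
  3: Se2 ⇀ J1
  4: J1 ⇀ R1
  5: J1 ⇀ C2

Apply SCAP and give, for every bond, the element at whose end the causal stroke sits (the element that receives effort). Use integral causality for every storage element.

b0 |J1
b1 |I1
b2 |J1
b3 |J1
b4 |J1
b5 |J1

β0 →J1  (source Se1 imposes e)
β3 →J1  (source Se2 imposes e)
β1 →I1  (I1: I, integral causality)
β2 →J1  (common-f at J1 fixed by 1)
β4 →J1  (1-jn J1 has f-setter on 1)
β5 →J1  (1-jn J1 has f-setter on 1)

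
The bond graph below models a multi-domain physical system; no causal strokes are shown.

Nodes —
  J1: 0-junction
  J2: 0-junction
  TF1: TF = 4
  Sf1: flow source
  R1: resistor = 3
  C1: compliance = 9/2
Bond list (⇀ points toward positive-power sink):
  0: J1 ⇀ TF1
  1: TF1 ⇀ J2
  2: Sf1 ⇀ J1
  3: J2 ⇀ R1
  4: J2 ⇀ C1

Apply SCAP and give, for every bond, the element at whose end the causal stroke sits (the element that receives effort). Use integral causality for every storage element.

#0 stroke→J1
#1 stroke→TF1
#2 stroke→Sf1
#3 stroke→R1
#4 stroke→J2

#2 stroke at Sf1  (source Sf1 imposes f)
#0 stroke at J1  (only one effort-in slot at J1)
#1 stroke at TF1  (TF TF1: opposite of bond 0)
#4 stroke at J2  (C1 integral (e out))
#3 stroke at R1  (0-jn J2 has e-setter on 4)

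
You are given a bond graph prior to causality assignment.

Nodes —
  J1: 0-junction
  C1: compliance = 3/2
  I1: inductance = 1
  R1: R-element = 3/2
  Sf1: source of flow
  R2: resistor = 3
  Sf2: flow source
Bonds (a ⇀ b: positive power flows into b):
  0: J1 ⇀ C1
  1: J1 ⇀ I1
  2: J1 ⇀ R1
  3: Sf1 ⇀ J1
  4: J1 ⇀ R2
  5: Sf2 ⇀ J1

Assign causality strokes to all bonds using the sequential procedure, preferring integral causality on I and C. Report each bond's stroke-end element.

β3 →Sf1  (Sf1 (Sf) sets flow on bond)
β5 →Sf2  (Sf2 (Sf) sets flow on bond)
β0 →J1  (C1: C, integral causality)
β1 →I1  (J1 effort already set via bond 0)
β2 →R1  (common-e at J1 fixed by 0)
β4 →R2  (J1: bond 0 brought effort, rest push out)

#0 stroke→J1
#1 stroke→I1
#2 stroke→R1
#3 stroke→Sf1
#4 stroke→R2
#5 stroke→Sf2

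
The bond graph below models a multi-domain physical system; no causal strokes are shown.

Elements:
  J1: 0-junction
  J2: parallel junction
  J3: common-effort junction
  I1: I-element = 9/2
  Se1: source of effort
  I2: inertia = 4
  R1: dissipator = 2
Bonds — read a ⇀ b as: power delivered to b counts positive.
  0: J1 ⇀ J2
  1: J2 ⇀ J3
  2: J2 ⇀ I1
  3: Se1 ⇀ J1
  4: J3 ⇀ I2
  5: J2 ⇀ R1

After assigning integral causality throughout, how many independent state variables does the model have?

b3 →J1  (Se1: effort source, stroke at far end)
b0 →J2  (J1 effort already set via bond 3)
b1 →J3  (J2 effort already set via bond 0)
b2 →I1  (common-e at J2 fixed by 0)
b5 →R1  (common-e at J2 fixed by 0)
b4 →I2  (0-jn J3 has e-setter on 1)

2  (I1, I2 all integral)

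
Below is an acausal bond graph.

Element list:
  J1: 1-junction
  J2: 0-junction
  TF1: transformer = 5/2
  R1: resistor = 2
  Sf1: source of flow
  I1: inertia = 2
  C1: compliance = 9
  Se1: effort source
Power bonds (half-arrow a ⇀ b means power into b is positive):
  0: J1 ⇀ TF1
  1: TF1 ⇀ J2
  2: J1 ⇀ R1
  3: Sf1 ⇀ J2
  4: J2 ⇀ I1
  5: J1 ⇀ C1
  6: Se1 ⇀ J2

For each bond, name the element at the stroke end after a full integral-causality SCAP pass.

bond 0 stroke→J1
bond 1 stroke→TF1
bond 2 stroke→R1
bond 3 stroke→Sf1
bond 4 stroke→I1
bond 5 stroke→J1
bond 6 stroke→J2

β3 stroke at Sf1  (Sf1 (Sf) sets flow on bond)
β6 stroke at J2  (source Se1 imposes e)
β1 stroke at TF1  (common-e at J2 fixed by 6)
β4 stroke at I1  (common-e at J2 fixed by 6)
β0 stroke at J1  (TF1 one-in-one-out from 1)
β5 stroke at J1  (C1 integral (e out))
β2 stroke at R1  (only one flow-in slot at J1)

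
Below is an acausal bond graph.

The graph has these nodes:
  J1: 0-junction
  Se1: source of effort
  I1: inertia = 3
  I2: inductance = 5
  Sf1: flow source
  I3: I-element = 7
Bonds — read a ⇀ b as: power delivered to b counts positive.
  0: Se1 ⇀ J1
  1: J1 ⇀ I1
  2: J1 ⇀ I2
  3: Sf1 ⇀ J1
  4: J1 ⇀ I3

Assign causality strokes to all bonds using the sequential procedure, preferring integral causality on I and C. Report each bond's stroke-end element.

bond 0 stroke→J1  (Se1 (Se) sets effort on bond)
bond 3 stroke→Sf1  (Sf1: flow source, stroke at near end)
bond 1 stroke→I1  (common-e at J1 fixed by 0)
bond 2 stroke→I2  (0-jn J1 has e-setter on 0)
bond 4 stroke→I3  (common-e at J1 fixed by 0)

bond 0 stroke→J1
bond 1 stroke→I1
bond 2 stroke→I2
bond 3 stroke→Sf1
bond 4 stroke→I3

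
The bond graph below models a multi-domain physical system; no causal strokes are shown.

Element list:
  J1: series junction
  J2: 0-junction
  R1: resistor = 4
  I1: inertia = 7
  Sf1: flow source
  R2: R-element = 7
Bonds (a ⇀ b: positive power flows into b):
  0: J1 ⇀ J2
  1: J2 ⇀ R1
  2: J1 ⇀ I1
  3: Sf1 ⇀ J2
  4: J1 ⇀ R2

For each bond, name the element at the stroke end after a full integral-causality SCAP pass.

bond 0 |J1
bond 1 |J2
bond 2 |I1
bond 3 |Sf1
bond 4 |J1

β3 stroke→Sf1  (Sf1 fixes flow; stroke at Sf1)
β2 stroke→I1  (I1: I, integral causality)
β0 stroke→J1  (common-f at J1 fixed by 2)
β4 stroke→J1  (J1 flow already set via bond 2)
β1 stroke→J2  (J2: last free bond brings effort in)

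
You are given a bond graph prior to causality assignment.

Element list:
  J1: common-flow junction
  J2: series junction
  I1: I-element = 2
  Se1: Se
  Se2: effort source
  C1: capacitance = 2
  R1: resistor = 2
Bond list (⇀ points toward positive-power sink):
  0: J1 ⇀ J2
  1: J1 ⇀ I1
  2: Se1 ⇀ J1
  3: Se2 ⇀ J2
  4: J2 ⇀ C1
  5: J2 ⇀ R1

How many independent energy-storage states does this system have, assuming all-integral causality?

bond 2 →J1  (Se1: effort source, stroke at far end)
bond 3 →J2  (Se2 (Se) sets effort on bond)
bond 1 →I1  (prefer integral on I1)
bond 0 →J1  (J1 flow already set via bond 1)
bond 4 →J2  (J2 flow already set via bond 0)
bond 5 →J2  (J2 flow already set via bond 0)

2  (C1, I1 all integral)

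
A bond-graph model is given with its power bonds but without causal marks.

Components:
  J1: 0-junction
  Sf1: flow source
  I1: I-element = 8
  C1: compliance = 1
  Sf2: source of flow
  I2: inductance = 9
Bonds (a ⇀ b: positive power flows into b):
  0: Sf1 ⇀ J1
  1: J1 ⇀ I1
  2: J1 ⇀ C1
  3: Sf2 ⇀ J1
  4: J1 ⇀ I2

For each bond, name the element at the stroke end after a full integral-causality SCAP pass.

β0 →Sf1
β1 →I1
β2 →J1
β3 →Sf2
β4 →I2

b0 |Sf1  (Sf1: flow source, stroke at near end)
b3 |Sf2  (Sf2: flow source, stroke at near end)
b1 |I1  (prefer integral on I1)
b2 |J1  (C1 outputs effort q/C1)
b4 |I2  (common-e at J1 fixed by 2)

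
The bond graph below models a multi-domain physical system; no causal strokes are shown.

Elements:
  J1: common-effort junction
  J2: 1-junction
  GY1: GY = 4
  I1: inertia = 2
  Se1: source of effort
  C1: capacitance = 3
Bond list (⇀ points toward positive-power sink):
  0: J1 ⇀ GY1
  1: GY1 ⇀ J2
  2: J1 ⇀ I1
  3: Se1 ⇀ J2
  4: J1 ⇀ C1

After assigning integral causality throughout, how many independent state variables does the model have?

2  (C1, I1 all integral)

β3 →J2  (Se1: effort source, stroke at far end)
β1 →GY1  (only one flow-in slot at J2)
β0 →GY1  (GY1 both-in/both-out from 1)
β2 →I1  (I1 integral (f out))
β4 →J1  (closing 0-jn rule on J1)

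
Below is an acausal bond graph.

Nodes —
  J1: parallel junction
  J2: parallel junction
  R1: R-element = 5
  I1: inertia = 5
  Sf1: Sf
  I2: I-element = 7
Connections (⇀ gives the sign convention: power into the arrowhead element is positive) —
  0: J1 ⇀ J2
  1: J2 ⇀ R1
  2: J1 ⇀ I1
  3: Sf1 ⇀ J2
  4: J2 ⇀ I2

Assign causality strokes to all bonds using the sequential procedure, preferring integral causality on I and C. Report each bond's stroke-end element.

bond 0 →J1
bond 1 →J2
bond 2 →I1
bond 3 →Sf1
bond 4 →I2

#3 stroke→Sf1  (source Sf1 imposes f)
#2 stroke→I1  (prefer integral on I1)
#0 stroke→J1  (only one effort-in slot at J1)
#4 stroke→I2  (prefer integral on I2)
#1 stroke→J2  (J2: last free bond brings effort in)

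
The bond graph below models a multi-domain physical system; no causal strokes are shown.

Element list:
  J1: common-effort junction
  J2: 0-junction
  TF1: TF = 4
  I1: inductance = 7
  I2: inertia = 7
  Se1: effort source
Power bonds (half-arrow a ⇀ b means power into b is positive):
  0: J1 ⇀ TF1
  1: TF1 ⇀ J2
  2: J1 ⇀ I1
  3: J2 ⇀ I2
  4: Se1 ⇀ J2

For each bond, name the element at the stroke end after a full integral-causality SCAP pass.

b4 stroke→J2  (Se1: effort source, stroke at far end)
b1 stroke→TF1  (J2: bond 4 brought effort, rest push out)
b3 stroke→I2  (common-e at J2 fixed by 4)
b0 stroke→J1  (TF1 one-in-one-out from 1)
b2 stroke→I1  (J1 effort already set via bond 0)

β0 |J1
β1 |TF1
β2 |I1
β3 |I2
β4 |J2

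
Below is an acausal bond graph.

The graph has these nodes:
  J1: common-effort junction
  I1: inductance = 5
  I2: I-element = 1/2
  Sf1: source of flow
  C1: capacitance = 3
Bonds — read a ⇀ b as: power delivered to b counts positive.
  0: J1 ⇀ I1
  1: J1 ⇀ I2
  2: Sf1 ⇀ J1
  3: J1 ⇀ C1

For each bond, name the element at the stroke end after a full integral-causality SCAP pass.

bond 2 stroke at Sf1  (Sf1: flow source, stroke at near end)
bond 0 stroke at I1  (I1 outputs flow p/I1)
bond 1 stroke at I2  (I2 integral (f out))
bond 3 stroke at J1  (closing 0-jn rule on J1)

#0 |I1
#1 |I2
#2 |Sf1
#3 |J1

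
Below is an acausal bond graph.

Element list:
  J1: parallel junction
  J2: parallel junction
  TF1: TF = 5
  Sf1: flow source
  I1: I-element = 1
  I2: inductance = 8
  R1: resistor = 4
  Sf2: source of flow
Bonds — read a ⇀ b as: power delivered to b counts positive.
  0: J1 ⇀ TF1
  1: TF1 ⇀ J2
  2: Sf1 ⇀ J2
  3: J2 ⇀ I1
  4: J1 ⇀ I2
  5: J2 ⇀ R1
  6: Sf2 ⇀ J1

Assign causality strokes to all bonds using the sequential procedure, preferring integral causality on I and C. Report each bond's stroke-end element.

#0 stroke→J1
#1 stroke→TF1
#2 stroke→Sf1
#3 stroke→I1
#4 stroke→I2
#5 stroke→J2
#6 stroke→Sf2

b2 |Sf1  (Sf1: flow source, stroke at near end)
b6 |Sf2  (Sf2 (Sf) sets flow on bond)
b3 |I1  (I1: I, integral causality)
b4 |I2  (I2 outputs flow p/I2)
b0 |J1  (closing 0-jn rule on J1)
b1 |TF1  (TF1 one-in-one-out from 0)
b5 |J2  (only one effort-in slot at J2)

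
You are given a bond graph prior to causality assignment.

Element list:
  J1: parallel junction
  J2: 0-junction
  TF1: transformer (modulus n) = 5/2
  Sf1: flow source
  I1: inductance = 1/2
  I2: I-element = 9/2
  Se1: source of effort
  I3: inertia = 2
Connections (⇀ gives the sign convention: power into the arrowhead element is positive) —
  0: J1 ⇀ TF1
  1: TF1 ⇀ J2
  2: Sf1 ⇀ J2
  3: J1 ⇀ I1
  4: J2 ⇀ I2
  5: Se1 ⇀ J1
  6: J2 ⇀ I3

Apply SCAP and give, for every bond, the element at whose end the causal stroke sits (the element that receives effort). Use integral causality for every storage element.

β2 stroke at Sf1  (Sf1: flow source, stroke at near end)
β5 stroke at J1  (source Se1 imposes e)
β0 stroke at TF1  (0-jn J1 has e-setter on 5)
β3 stroke at I1  (common-e at J1 fixed by 5)
β1 stroke at J2  (TF1: transformer flips bond 0)
β4 stroke at I2  (J2 effort already set via bond 1)
β6 stroke at I3  (J2: bond 1 brought effort, rest push out)

b0 stroke→TF1
b1 stroke→J2
b2 stroke→Sf1
b3 stroke→I1
b4 stroke→I2
b5 stroke→J1
b6 stroke→I3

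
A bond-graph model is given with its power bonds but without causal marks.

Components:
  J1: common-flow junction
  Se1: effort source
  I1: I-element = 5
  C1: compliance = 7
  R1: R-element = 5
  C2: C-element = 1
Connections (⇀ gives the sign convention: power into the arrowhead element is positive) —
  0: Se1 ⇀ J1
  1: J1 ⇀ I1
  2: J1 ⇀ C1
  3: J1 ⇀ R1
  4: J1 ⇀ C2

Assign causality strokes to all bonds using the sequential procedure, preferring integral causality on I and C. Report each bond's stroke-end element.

#0 stroke→J1  (Se1 fixes effort; stroke away)
#1 stroke→I1  (I1 integral (f out))
#2 stroke→J1  (J1 flow already set via bond 1)
#3 stroke→J1  (J1: bond 1 brought flow, rest push out)
#4 stroke→J1  (common-f at J1 fixed by 1)

#0 →J1
#1 →I1
#2 →J1
#3 →J1
#4 →J1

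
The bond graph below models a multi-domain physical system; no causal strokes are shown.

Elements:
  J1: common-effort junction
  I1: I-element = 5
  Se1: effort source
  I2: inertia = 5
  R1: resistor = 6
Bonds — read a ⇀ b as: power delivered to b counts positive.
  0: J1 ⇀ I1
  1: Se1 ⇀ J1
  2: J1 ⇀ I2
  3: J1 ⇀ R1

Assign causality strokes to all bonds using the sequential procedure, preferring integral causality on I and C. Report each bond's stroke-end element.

b0 stroke at I1
b1 stroke at J1
b2 stroke at I2
b3 stroke at R1

bond 1 →J1  (Se1 fixes effort; stroke away)
bond 0 →I1  (J1: bond 1 brought effort, rest push out)
bond 2 →I2  (common-e at J1 fixed by 1)
bond 3 →R1  (common-e at J1 fixed by 1)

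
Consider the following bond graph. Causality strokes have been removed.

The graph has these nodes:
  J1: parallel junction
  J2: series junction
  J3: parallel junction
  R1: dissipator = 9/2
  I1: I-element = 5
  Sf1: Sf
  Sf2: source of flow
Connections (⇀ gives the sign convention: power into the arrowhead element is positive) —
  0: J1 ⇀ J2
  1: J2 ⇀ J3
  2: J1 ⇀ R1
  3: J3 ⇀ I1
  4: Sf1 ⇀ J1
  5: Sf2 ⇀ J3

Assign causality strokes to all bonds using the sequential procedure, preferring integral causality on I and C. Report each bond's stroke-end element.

#0 →J2
#1 →J3
#2 →J1
#3 →I1
#4 →Sf1
#5 →Sf2

b4 stroke→Sf1  (Sf1: flow source, stroke at near end)
b5 stroke→Sf2  (Sf2 (Sf) sets flow on bond)
b3 stroke→I1  (I1: I, integral causality)
b1 stroke→J3  (J3: last free bond brings effort in)
b0 stroke→J2  (J2: bond 1 brought flow, rest push out)
b2 stroke→J1  (J1: last free bond brings effort in)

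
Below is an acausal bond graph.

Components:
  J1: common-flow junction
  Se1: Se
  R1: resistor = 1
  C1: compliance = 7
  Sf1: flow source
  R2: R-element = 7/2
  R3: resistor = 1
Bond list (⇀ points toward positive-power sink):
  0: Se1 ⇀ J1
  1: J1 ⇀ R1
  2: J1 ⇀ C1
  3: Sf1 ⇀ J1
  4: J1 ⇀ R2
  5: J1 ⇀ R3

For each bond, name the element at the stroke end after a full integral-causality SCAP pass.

b0 stroke→J1
b1 stroke→J1
b2 stroke→J1
b3 stroke→Sf1
b4 stroke→J1
b5 stroke→J1

β0 |J1  (source Se1 imposes e)
β3 |Sf1  (Sf1: flow source, stroke at near end)
β1 |J1  (1-jn J1 has f-setter on 3)
β2 |J1  (common-f at J1 fixed by 3)
β4 |J1  (1-jn J1 has f-setter on 3)
β5 |J1  (J1: bond 3 brought flow, rest push out)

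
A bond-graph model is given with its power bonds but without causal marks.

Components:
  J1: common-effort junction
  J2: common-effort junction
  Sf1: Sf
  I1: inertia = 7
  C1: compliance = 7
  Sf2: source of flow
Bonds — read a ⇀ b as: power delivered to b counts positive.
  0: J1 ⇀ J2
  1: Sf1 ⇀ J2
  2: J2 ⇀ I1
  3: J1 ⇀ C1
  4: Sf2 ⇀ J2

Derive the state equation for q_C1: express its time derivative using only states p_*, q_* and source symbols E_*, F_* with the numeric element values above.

#1 stroke at Sf1  (Sf1 (Sf) sets flow on bond)
#4 stroke at Sf2  (Sf2: flow source, stroke at near end)
#2 stroke at I1  (prefer integral on I1)
#0 stroke at J2  (J2 needs exactly one e-in)
#3 stroke at J1  (closing 0-jn rule on J1)

dq_C1/dt = F_Sf1 + F_Sf2 - p_I1/7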